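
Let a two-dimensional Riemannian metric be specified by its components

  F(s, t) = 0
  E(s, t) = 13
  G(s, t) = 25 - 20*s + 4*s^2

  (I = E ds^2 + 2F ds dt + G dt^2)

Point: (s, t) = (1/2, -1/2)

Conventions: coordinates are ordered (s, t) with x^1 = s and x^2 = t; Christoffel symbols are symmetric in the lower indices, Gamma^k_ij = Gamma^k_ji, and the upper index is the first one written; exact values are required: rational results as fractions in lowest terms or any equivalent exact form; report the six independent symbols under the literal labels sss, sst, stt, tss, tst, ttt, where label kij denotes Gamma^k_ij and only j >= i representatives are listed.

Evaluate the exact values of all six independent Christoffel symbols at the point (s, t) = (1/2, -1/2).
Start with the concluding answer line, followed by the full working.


Answer: Gamma_sss = 0, Gamma_sst = 0, Gamma_stt = 8/13, Gamma_tss = 0, Gamma_tst = -1/2, Gamma_ttt = 0

E = 13, F = 0, G = 16 at the point
E_s = 0, E_t = 0, F_s = 0, F_t = 0, G_s = -16, G_t = 0
EG - F^2 = 208;  g^inv = (1/208) * [[16, 0], [0, 13]]
first-kind symbols [ij,l] = (1/2)(d_i g_jl + d_j g_il - d_l g_ij): [ss,s] = E_s/2 = 0, [ss,t] = F_s - E_t/2 = 0, [st,s] = E_t/2 = 0, [st,t] = G_s/2 = -8, [tt,s] = F_t - G_s/2 = 8, [tt,t] = G_t/2 = 0
Gamma^s_ij = (G*[ij,s] - F*[ij,t])/(EG - F^2), Gamma^t_ij = (E*[ij,t] - F*[ij,s])/(EG - F^2)


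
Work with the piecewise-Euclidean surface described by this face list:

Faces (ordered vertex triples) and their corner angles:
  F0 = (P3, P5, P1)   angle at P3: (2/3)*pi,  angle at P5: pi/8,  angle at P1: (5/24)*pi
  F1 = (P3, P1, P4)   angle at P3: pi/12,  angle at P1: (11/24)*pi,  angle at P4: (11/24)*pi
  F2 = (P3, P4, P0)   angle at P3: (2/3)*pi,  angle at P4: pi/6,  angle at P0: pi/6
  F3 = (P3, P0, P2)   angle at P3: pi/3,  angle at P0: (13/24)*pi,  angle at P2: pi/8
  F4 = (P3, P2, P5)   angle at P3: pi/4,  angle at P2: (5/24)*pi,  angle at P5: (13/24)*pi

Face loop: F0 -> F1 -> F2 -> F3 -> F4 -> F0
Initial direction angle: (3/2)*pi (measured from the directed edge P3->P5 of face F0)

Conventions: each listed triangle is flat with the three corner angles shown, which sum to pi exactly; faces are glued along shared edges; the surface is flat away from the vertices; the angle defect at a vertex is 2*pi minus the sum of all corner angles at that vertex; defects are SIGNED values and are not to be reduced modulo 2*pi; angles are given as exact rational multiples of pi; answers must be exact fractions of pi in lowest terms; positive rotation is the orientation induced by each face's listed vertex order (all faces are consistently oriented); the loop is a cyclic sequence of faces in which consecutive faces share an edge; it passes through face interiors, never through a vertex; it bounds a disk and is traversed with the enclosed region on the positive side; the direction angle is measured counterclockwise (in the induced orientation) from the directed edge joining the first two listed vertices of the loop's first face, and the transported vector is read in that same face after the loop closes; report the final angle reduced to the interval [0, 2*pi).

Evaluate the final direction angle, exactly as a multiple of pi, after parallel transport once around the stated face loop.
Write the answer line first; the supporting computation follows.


Answer: final direction angle = (3/2)*pi

enclosed vertex P3: corner angles sum to 2*pi, defect = 2*pi - 2*pi = 0
final direction = starting direction + enclosed defect total, reduced mod 2*pi (induced orientation)
final angle = (3/2)*pi + 0 = (3/2)*pi (mod 2*pi)


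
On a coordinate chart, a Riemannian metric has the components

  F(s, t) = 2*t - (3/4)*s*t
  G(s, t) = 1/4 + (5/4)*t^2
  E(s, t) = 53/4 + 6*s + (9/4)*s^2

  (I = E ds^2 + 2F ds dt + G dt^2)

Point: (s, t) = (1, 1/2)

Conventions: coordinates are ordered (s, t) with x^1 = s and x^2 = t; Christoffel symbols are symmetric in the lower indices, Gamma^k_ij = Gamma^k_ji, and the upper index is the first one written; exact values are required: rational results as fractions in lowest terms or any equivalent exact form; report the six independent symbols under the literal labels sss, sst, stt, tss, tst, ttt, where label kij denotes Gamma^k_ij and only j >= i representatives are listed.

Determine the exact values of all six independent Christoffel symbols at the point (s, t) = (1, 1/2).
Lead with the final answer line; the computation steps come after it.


Answer: Gamma_sss = 204/749, Gamma_sst = 0, Gamma_stt = 20/749, Gamma_tss = -726/749, Gamma_tst = 0, Gamma_ttt = 810/749

E = 43/2, F = 5/8, G = 9/16 at the point
E_s = 21/2, E_t = 0, F_s = -3/8, F_t = 5/4, G_s = 0, G_t = 5/4
EG - F^2 = 749/64;  g^inv = (64/749) * [[9/16, -5/8], [-5/8, 43/2]]
first-kind symbols [ij,l] = (1/2)(d_i g_jl + d_j g_il - d_l g_ij): [ss,s] = E_s/2 = 21/4, [ss,t] = F_s - E_t/2 = -3/8, [st,s] = E_t/2 = 0, [st,t] = G_s/2 = 0, [tt,s] = F_t - G_s/2 = 5/4, [tt,t] = G_t/2 = 5/8
Gamma^s_ij = (G*[ij,s] - F*[ij,t])/(EG - F^2), Gamma^t_ij = (E*[ij,t] - F*[ij,s])/(EG - F^2)


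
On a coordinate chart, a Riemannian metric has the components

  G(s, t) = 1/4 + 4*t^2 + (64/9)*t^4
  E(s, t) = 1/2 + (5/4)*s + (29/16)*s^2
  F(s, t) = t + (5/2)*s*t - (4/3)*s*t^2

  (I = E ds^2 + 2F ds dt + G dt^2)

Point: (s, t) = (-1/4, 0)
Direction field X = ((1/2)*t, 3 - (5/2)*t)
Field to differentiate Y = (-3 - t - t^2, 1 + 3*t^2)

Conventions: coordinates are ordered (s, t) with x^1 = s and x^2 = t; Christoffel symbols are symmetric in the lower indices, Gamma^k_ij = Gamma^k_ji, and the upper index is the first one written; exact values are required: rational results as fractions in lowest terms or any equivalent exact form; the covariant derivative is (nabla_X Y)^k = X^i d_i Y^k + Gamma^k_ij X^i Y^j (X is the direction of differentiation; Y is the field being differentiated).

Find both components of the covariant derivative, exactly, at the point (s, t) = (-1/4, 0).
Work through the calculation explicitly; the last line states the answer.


E = 77/256, F = 0, G = 1/4 at the point
E_s = 11/32, E_t = 0, F_s = 0, F_t = 3/8, G_s = 0, G_t = 0
EG - F^2 = 77/1024;  g^inv = (1024/77) * [[1/4, 0], [0, 77/256]]
first-kind symbols [ij,l] = (1/2)(d_i g_jl + d_j g_il - d_l g_ij): [ss,s] = E_s/2 = 11/64, [ss,t] = F_s - E_t/2 = 0, [st,s] = E_t/2 = 0, [st,t] = G_s/2 = 0, [tt,s] = F_t - G_s/2 = 3/8, [tt,t] = G_t/2 = 0
Gamma^s_ij = (G*[ij,s] - F*[ij,t])/(EG - F^2), Gamma^t_ij = (E*[ij,t] - F*[ij,s])/(EG - F^2)
Gamma_sss = 4/7, Gamma_sst = 0, Gamma_stt = 96/77, Gamma_tss = 0, Gamma_tst = 0, Gamma_ttt = 0
X = (0, 3), Y = (-3, 1) at the point

Answer: (nabla_X Y)^s = 57/77, (nabla_X Y)^t = 0


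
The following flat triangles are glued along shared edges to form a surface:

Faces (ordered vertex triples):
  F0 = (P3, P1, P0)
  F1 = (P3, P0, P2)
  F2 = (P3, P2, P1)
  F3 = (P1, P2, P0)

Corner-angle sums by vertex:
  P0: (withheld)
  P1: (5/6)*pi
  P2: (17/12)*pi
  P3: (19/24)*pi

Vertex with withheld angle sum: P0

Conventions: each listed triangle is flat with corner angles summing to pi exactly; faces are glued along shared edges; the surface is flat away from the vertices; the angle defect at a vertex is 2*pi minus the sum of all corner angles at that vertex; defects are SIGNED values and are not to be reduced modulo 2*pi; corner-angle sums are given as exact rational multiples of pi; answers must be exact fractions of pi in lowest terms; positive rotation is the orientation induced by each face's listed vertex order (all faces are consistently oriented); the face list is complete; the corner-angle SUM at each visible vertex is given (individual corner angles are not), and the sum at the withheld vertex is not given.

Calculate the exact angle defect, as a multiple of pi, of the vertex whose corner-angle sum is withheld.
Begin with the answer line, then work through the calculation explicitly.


Answer: defect(P0) = (25/24)*pi

V = 4, E = 6, F = 4; chi = V - E + F = 2
Gauss-Bonnet: total defect = 2*pi*chi = 4*pi; visible defects sum to (71/24)*pi


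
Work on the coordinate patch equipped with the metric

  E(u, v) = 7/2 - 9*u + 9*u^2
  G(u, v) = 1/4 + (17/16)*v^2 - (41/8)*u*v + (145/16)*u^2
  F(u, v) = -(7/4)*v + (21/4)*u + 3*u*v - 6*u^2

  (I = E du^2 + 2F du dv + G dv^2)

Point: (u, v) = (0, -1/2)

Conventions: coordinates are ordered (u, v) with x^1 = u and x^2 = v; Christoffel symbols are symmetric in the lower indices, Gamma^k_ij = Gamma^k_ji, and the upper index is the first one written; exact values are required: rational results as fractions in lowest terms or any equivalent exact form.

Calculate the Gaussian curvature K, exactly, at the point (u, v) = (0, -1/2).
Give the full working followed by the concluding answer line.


E = 7/2, F = 7/8, G = 33/64, EG - F^2 = 133/128 at the point
E_u = -9, E_v = 0, F_u = 15/4, F_v = -7/4, G_u = 41/16, G_v = -17/16
E_vv = 0, F_uv = 3, G_uu = 145/8
Using the Brioschi determinant formula for K from the metric derivatives:
M1 = [[-E_vv/2 + F_uv - G_uu/2, E_u/2, F_u - E_v/2], [F_v - G_u/2, E, F], [G_v/2, F, G]] = [[-97/16, -9/2, 15/4], [-97/32, 7/2, 7/8], [-17/32, 7/8, 33/64]]; det M1 = -58223/4096
M2 = [[0, E_v/2, G_u/2], [E_v/2, E, F], [G_u/2, F, G]] = [[0, 0, 41/32], [0, 7/2, 7/8], [41/32, 7/8, 33/64]]; det M2 = -11767/2048
det M1 - det M2 = -34689/4096; K = -34689/4096 / (133/128)^2 = -138756/17689

Answer: K = -138756/17689


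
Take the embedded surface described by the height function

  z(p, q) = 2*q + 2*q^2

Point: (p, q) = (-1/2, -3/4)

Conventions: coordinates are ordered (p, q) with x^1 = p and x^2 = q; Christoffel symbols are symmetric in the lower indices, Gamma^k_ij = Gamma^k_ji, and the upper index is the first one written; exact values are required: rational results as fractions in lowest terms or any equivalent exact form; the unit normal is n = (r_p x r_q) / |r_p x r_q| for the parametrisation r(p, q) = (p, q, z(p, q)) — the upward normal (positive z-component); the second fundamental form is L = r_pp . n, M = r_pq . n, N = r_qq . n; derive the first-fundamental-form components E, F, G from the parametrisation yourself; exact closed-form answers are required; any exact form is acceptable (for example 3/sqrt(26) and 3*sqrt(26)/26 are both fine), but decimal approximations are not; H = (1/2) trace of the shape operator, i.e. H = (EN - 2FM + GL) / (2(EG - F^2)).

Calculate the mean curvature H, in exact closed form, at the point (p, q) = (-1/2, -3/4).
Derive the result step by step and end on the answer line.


z_p = 0, z_q = -1, z_pp = 0, z_pq = 0, z_qq = 4
E = 1, F = 0, G = 2; answer radicand W^2 = 2
unnormalised second-form numerators: l = 0, m = 0, n = 4; L = l/sqrt(2), and similarly M = m/sqrt(W^2), N = n/sqrt(W^2)
H = (E*n - 2*F*m + G*l) / (2*(EG - F^2)*sqrt(W^2)); E*n - 2*F*m + G*l = 4, EG - F^2 = 2, so H = (1)/sqrt(2)

Answer: H = sqrt(2)/2


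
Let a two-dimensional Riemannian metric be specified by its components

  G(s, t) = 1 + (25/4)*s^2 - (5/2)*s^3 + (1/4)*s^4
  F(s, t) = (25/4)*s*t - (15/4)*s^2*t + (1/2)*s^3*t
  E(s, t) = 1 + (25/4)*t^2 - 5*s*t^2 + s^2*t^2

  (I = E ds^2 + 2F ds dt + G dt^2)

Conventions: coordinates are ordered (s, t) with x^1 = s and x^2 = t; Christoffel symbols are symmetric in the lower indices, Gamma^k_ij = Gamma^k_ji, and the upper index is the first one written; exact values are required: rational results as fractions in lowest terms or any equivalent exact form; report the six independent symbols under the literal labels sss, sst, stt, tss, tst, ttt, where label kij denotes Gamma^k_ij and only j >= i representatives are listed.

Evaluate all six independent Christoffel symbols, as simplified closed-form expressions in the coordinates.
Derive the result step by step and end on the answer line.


E = 1 + (25/4)*t^2 - 5*s*t^2 + s^2*t^2; F = (25/4)*s*t - (15/4)*s^2*t + (1/2)*s^3*t; G = 1 + (25/4)*s^2 - (5/2)*s^3 + (1/4)*s^4
Gamma^k_ij = (1/2) g^{kl} (d_i g_jl + d_j g_il - d_l g_ij), with g^inv = (1/(EG-F^2)) [[G, -F], [-F, E]]
first partials: E_s = -5*t^2 + 2*s*t^2, E_t = (25/2)*t - 10*s*t + 2*s^2*t, F_s = (25/4)*t - (15/2)*s*t + (3/2)*s^2*t, F_t = (25/4)*s - (15/4)*s^2 + (1/2)*s^3, G_s = (25/2)*s - (15/2)*s^2 + s^3, G_t = 0
D = EG - F^2 = 1 + (25/4)*t^2 + (25/4)*s^2 - 5*s*t^2 - (5/2)*s^3 + s^2*t^2 + (1/4)*s^4
expanded: Gamma^s_ss = (G E_s - 2F F_s + F E_t)/(2D), Gamma^s_st = (G E_t - F G_s)/(2D), Gamma^s_tt = (2G F_t - G G_s - F G_t)/(2D), Gamma^t_ss = (2E F_s - E E_t - F E_s)/(2D), Gamma^t_st = (E G_s - F E_t)/(2D), Gamma^t_tt = (E G_t - 2F F_t + F G_s)/(2D); substitute and cancel common factors

Answer: Gamma_sss = (4*s*t^2 - 10*t^2)/(s^4 - 10*s^3 + 4*s^2*t^2 + 25*s^2 - 20*s*t^2 + 25*t^2 + 4), Gamma_sst = (4*s^2*t - 20*s*t + 25*t)/(s^4 - 10*s^3 + 4*s^2*t^2 + 25*s^2 - 20*s*t^2 + 25*t^2 + 4), Gamma_stt = 0, Gamma_tss = (2*s^2*t - 10*s*t)/(s^4 - 10*s^3 + 4*s^2*t^2 + 25*s^2 - 20*s*t^2 + 25*t^2 + 4), Gamma_tst = (2*s^3 - 15*s^2 + 25*s)/(s^4 - 10*s^3 + 4*s^2*t^2 + 25*s^2 - 20*s*t^2 + 25*t^2 + 4), Gamma_ttt = 0


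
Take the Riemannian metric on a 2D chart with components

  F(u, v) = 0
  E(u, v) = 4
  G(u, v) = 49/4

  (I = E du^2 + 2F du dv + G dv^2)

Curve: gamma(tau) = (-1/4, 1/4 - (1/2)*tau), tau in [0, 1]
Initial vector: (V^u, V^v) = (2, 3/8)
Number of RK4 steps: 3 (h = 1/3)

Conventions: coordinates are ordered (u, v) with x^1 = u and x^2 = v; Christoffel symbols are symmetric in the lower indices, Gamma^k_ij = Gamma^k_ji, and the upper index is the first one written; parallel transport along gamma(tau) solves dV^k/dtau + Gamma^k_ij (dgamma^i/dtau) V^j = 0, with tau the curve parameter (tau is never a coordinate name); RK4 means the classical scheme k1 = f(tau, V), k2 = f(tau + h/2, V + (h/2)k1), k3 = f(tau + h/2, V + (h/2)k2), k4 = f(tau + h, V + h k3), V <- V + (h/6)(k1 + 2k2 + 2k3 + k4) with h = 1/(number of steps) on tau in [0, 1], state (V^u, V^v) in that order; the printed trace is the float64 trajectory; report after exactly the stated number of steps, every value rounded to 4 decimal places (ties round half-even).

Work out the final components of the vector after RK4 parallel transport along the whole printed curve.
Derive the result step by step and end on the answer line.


gamma'(tau) = (0, -1/2); f(tau, V)^k = -Gamma^k_ij(gamma(tau)) gamma'^i(tau) V^j; h = 1/3; intermediate values shown to 6 dp
curve data and Christoffel symbols at the stage parameters:
  tau = 0.000000: gamma = (-0.250000, 0.250000), gamma' = (0.000000, -0.500000); Gamma_uuu = 0.000000, Gamma_uuv = 0.000000, Gamma_uvv = 0.000000, Gamma_vuu = 0.000000, Gamma_vuv = 0.000000, Gamma_vvv = 0.000000
  tau = 0.166667: gamma = (-0.250000, 0.166667), gamma' = (0.000000, -0.500000); Gamma_uuu = 0.000000, Gamma_uuv = 0.000000, Gamma_uvv = 0.000000, Gamma_vuu = 0.000000, Gamma_vuv = 0.000000, Gamma_vvv = 0.000000
  tau = 0.333333: gamma = (-0.250000, 0.083333), gamma' = (0.000000, -0.500000); Gamma_uuu = 0.000000, Gamma_uuv = 0.000000, Gamma_uvv = 0.000000, Gamma_vuu = 0.000000, Gamma_vuv = 0.000000, Gamma_vvv = 0.000000
  tau = 0.500000: gamma = (-0.250000, 0.000000), gamma' = (0.000000, -0.500000); Gamma_uuu = 0.000000, Gamma_uuv = 0.000000, Gamma_uvv = 0.000000, Gamma_vuu = 0.000000, Gamma_vuv = 0.000000, Gamma_vvv = 0.000000
  tau = 0.666667: gamma = (-0.250000, -0.083333), gamma' = (0.000000, -0.500000); Gamma_uuu = 0.000000, Gamma_uuv = 0.000000, Gamma_uvv = 0.000000, Gamma_vuu = 0.000000, Gamma_vuv = 0.000000, Gamma_vvv = 0.000000
  tau = 0.833333: gamma = (-0.250000, -0.166667), gamma' = (0.000000, -0.500000); Gamma_uuu = 0.000000, Gamma_uuv = 0.000000, Gamma_uvv = 0.000000, Gamma_vuu = 0.000000, Gamma_vuv = 0.000000, Gamma_vvv = 0.000000
  tau = 1.000000: gamma = (-0.250000, -0.250000), gamma' = (0.000000, -0.500000); Gamma_uuu = 0.000000, Gamma_uuv = 0.000000, Gamma_uvv = 0.000000, Gamma_vuu = 0.000000, Gamma_vuv = 0.000000, Gamma_vvv = 0.000000
step 0: V^u = 2.0000, V^v = 0.3750
step 1: k1 = (0.000000, 0.000000), k2 = (0.000000, 0.000000), k3 = (0.000000, 0.000000), k4 = (0.000000, 0.000000); V <- V + (h/6)(k1 + 2k2 + 2k3 + k4): V^u = 2.0000, V^v = 0.3750
step 2: k1 = (0.000000, 0.000000), k2 = (0.000000, 0.000000), k3 = (0.000000, 0.000000), k4 = (0.000000, 0.000000); V <- V + (h/6)(k1 + 2k2 + 2k3 + k4): V^u = 2.0000, V^v = 0.3750
step 3: k1 = (0.000000, 0.000000), k2 = (0.000000, 0.000000), k3 = (0.000000, 0.000000), k4 = (0.000000, 0.000000); V <- V + (h/6)(k1 + 2k2 + 2k3 + k4): V^u = 2.0000, V^v = 0.3750

Answer: V^u = 2.0000, V^v = 0.3750


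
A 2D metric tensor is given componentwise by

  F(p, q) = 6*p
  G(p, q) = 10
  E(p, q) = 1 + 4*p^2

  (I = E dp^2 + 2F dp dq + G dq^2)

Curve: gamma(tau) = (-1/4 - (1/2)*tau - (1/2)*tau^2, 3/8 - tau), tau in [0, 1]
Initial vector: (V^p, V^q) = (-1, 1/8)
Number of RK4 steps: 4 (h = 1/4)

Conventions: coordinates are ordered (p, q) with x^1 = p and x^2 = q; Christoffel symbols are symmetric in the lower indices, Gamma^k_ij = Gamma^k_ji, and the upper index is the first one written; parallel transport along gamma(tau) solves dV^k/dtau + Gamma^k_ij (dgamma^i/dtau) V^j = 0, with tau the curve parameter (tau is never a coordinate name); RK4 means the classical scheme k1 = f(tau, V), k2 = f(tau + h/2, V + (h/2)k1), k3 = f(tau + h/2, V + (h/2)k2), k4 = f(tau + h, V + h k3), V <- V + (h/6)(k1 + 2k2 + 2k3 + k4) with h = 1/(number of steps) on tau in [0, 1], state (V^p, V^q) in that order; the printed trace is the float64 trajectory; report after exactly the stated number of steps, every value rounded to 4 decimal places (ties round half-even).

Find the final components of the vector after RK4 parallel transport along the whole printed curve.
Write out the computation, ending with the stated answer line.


gamma'(tau) = (-1/2 - tau, -1); f(tau, V)^k = -Gamma^k_ij(gamma(tau)) gamma'^i(tau) V^j; h = 1/4; intermediate values shown to 6 dp
curve data and Christoffel symbols at the stage parameters:
  tau = 0.000000: gamma = (-0.250000, 0.375000), gamma' = (-0.500000, -1.000000); Gamma_ppp = -0.097561, Gamma_ppq = 0.000000, Gamma_pqq = 0.000000, Gamma_qpp = 0.585366, Gamma_qpq = 0.000000, Gamma_qqq = 0.000000
  tau = 0.125000: gamma = (-0.320312, 0.250000), gamma' = (-0.625000, -1.000000); Gamma_ppp = -0.123074, Gamma_ppq = 0.000000, Gamma_pqq = 0.000000, Gamma_qpp = 0.576347, Gamma_qpq = 0.000000, Gamma_qqq = 0.000000
  tau = 0.250000: gamma = (-0.406250, 0.125000), gamma' = (-0.750000, -1.000000); Gamma_ppp = -0.152437, Gamma_ppq = 0.000000, Gamma_pqq = 0.000000, Gamma_qpp = 0.562844, Gamma_qpq = 0.000000, Gamma_qqq = 0.000000
  tau = 0.375000: gamma = (-0.507812, 0.000000), gamma' = (-0.875000, -1.000000); Gamma_ppp = -0.184132, Gamma_ppq = 0.000000, Gamma_pqq = 0.000000, Gamma_qpp = 0.543897, Gamma_qpq = 0.000000, Gamma_qqq = 0.000000
  tau = 0.500000: gamma = (-0.625000, -0.125000), gamma' = (-1.000000, -1.000000); Gamma_ppp = -0.216216, Gamma_ppq = 0.000000, Gamma_pqq = 0.000000, Gamma_qpp = 0.518919, Gamma_qpq = 0.000000, Gamma_qqq = 0.000000
  tau = 0.625000: gamma = (-0.757812, -0.250000), gamma' = (-1.125000, -1.000000); Gamma_ppp = -0.246501, Gamma_ppq = 0.000000, Gamma_pqq = 0.000000, Gamma_qpp = 0.487919, Gamma_qpq = 0.000000, Gamma_qqq = 0.000000
  tau = 0.750000: gamma = (-0.906250, -0.375000), gamma' = (-1.250000, -1.000000); Gamma_ppp = -0.272861, Gamma_ppq = 0.000000, Gamma_pqq = 0.000000, Gamma_qpp = 0.451632, Gamma_qpq = 0.000000, Gamma_qqq = 0.000000
  tau = 0.875000: gamma = (-1.070312, -0.500000), gamma' = (-1.375000, -1.000000); Gamma_ppp = -0.293593, Gamma_ppq = 0.000000, Gamma_pqq = 0.000000, Gamma_qpp = 0.411458, Gamma_qpq = 0.000000, Gamma_qqq = 0.000000
  tau = 1.000000: gamma = (-1.250000, -0.625000), gamma' = (-1.500000, -1.000000); Gamma_ppp = -0.307692, Gamma_ppq = 0.000000, Gamma_pqq = 0.000000, Gamma_qpp = 0.369231, Gamma_qpq = 0.000000, Gamma_qqq = 0.000000
step 0: V^p = -1.0000, V^q = 0.1250
step 1: k1 = (0.048780, -0.292683), k2 = (0.076452, -0.358020), k3 = (0.076186, -0.356774), k4 = (0.112150, -0.414092); V <- V + (h/6)(k1 + 2k2 + 2k3 + k4): V^p = -0.9806, V^q = 0.0360
step 2: k1 = (0.112107, -0.413933), k2 = (0.155728, -0.459996), k3 = (0.154849, -0.457401), k4 = (0.203646, -0.488750); V <- V + (h/6)(k1 + 2k2 + 2k3 + k4): V^p = -0.9415, V^q = -0.0781
step 3: k1 = (0.203576, -0.488581), k2 = (0.254044, -0.502850), k3 = (0.252295, -0.499387), k4 = (0.299623, -0.495927); V <- V + (h/6)(k1 + 2k2 + 2k3 + k4): V^p = -0.8784, V^q = -0.2026
step 4: k1 = (0.299593, -0.495878), k2 = (0.339474, -0.475759), k3 = (0.337461, -0.472938), k4 = (0.366466, -0.439759); V <- V + (h/6)(k1 + 2k2 + 2k3 + k4): V^p = -0.7942, V^q = -0.3207

Answer: V^p = -0.7942, V^q = -0.3207


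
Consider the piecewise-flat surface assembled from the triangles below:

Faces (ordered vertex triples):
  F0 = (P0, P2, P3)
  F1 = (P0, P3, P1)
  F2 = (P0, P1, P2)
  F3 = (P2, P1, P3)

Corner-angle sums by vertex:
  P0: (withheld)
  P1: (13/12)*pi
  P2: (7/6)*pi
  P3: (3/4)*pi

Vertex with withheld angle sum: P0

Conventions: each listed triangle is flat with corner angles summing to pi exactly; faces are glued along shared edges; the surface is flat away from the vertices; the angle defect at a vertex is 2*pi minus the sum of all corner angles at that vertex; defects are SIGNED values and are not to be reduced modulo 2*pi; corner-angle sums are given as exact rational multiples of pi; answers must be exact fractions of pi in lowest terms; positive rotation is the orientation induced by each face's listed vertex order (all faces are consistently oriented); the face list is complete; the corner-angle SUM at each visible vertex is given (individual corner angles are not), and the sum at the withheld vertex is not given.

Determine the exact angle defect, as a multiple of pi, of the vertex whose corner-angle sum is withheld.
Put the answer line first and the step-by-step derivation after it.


Answer: defect(P0) = pi

V = 4, E = 6, F = 4; chi = V - E + F = 2
Gauss-Bonnet: total defect = 2*pi*chi = 4*pi; visible defects sum to 3*pi


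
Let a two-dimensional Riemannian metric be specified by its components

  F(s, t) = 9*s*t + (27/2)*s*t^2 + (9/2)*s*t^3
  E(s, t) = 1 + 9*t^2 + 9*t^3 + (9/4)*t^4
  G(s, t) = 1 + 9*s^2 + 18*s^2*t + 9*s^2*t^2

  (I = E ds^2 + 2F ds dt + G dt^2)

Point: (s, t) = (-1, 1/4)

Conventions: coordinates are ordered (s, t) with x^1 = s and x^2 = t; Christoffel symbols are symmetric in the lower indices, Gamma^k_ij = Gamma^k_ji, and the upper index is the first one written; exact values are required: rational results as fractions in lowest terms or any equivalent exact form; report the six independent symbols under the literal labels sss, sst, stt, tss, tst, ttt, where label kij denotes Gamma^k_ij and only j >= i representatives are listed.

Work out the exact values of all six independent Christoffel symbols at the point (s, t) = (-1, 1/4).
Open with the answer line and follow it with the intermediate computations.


Answer: Gamma_sss = 0, Gamma_sst = 3240/16153, Gamma_stt = -2592/16153, Gamma_tss = 0, Gamma_tst = -14400/16153, Gamma_ttt = 11520/16153

E = 1753/1024, F = -405/128, G = 241/16 at the point
E_s = 0, E_t = 405/64, F_s = 405/128, F_t = -531/32, G_s = -225/8, G_t = 45/2
EG - F^2 = 16153/1024;  g^inv = (1024/16153) * [[241/16, 405/128], [405/128, 1753/1024]]
first-kind symbols [ij,l] = (1/2)(d_i g_jl + d_j g_il - d_l g_ij): [ss,s] = E_s/2 = 0, [ss,t] = F_s - E_t/2 = 0, [st,s] = E_t/2 = 405/128, [st,t] = G_s/2 = -225/16, [tt,s] = F_t - G_s/2 = -81/32, [tt,t] = G_t/2 = 45/4
Gamma^s_ij = (G*[ij,s] - F*[ij,t])/(EG - F^2), Gamma^t_ij = (E*[ij,t] - F*[ij,s])/(EG - F^2)


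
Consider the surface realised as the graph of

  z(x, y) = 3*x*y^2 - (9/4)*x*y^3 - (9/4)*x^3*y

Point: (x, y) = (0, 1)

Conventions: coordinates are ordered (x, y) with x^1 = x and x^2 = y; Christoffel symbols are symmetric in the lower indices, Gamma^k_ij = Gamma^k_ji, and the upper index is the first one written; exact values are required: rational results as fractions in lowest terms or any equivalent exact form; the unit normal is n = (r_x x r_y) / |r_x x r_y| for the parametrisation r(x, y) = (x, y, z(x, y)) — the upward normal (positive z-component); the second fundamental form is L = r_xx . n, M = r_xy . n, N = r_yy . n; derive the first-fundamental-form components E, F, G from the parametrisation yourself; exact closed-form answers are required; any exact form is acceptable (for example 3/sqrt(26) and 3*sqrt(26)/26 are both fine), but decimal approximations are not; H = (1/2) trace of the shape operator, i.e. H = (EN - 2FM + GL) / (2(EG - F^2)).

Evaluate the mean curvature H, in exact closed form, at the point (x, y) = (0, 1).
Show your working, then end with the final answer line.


z_x = 3/4, z_y = 0, z_xx = 0, z_xy = -3/4, z_yy = 0
E = 25/16, F = 0, G = 1; answer radicand W^2 = 25/16
unnormalised second-form numerators: l = 0, m = -3/4, n = 0; L = l/sqrt(25/16), and similarly M = m/sqrt(W^2), N = n/sqrt(W^2)
H = (E*n - 2*F*m + G*l) / (2*(EG - F^2)*sqrt(W^2)); E*n - 2*F*m + G*l = 0, EG - F^2 = 25/16, so H = (0)/sqrt(25/16)

Answer: H = 0


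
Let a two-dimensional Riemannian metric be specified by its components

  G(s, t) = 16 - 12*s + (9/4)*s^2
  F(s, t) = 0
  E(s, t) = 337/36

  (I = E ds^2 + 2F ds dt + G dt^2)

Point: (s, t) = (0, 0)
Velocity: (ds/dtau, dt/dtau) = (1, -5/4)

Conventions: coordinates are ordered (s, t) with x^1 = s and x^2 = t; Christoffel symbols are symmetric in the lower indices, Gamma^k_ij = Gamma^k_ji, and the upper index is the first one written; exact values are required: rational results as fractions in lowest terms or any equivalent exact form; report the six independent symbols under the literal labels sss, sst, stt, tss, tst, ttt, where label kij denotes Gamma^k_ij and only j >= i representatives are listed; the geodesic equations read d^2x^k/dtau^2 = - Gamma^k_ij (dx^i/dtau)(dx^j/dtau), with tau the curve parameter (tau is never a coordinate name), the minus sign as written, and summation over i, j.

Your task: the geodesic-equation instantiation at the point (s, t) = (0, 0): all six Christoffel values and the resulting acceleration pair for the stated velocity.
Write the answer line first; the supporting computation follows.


Answer: Gamma_sss = 0, Gamma_sst = 0, Gamma_stt = 216/337, Gamma_tss = 0, Gamma_tst = -3/8, Gamma_ttt = 0; accelerations (d^2s/dtau^2, d^2t/dtau^2) = (-675/674, -15/16)

E = 337/36, F = 0, G = 16 at the point
E_s = 0, E_t = 0, F_s = 0, F_t = 0, G_s = -12, G_t = 0
EG - F^2 = 1348/9;  g^inv = (9/1348) * [[16, 0], [0, 337/36]]
first-kind symbols [ij,l] = (1/2)(d_i g_jl + d_j g_il - d_l g_ij): [ss,s] = E_s/2 = 0, [ss,t] = F_s - E_t/2 = 0, [st,s] = E_t/2 = 0, [st,t] = G_s/2 = -6, [tt,s] = F_t - G_s/2 = 6, [tt,t] = G_t/2 = 0
Gamma^s_ij = (G*[ij,s] - F*[ij,t])/(EG - F^2), Gamma^t_ij = (E*[ij,t] - F*[ij,s])/(EG - F^2)
Gamma_sss = 0, Gamma_sst = 0, Gamma_stt = 216/337, Gamma_tss = 0, Gamma_tst = -3/8, Gamma_ttt = 0
d^2s/dtau^2 = -(Gamma_sss*(1)^2 + 2*Gamma_sst*(1)*(-5/4) + Gamma_stt*(-5/4)^2) = -675/674
d^2t/dtau^2 = -(Gamma_tss*(1)^2 + 2*Gamma_tst*(1)*(-5/4) + Gamma_ttt*(-5/4)^2) = -15/16


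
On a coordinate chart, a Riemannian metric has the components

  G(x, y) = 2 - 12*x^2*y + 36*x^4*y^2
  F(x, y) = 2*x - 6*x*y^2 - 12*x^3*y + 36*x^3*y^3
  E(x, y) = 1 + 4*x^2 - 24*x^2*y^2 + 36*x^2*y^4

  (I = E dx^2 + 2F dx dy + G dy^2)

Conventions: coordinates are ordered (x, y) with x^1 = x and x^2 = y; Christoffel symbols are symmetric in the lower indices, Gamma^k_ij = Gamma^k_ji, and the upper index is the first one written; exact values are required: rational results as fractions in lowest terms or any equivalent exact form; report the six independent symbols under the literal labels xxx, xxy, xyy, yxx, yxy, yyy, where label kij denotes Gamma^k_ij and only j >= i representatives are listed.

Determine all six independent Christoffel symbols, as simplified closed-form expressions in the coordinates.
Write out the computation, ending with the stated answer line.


E = 1 + 4*x^2 - 24*x^2*y^2 + 36*x^2*y^4; F = 2*x - 6*x*y^2 - 12*x^3*y + 36*x^3*y^3; G = 2 - 12*x^2*y + 36*x^4*y^2
Gamma^k_ij = (1/2) g^{kl} (d_i g_jl + d_j g_il - d_l g_ij), with g^inv = (1/(EG-F^2)) [[G, -F], [-F, E]]
first partials: E_x = 8*x - 48*x*y^2 + 72*x*y^4, E_y = -48*x^2*y + 144*x^2*y^3, F_x = 2 - 6*y^2 - 36*x^2*y + 108*x^2*y^3, F_y = -12*x*y - 12*x^3 + 108*x^3*y^2, G_x = -24*x*y + 144*x^3*y^2, G_y = -12*x^2 + 72*x^4*y
D = EG - F^2 = 2 + 4*x^2 - 12*x^2*y - 24*x^2*y^2 + 36*x^2*y^4 + 36*x^4*y^2
expanded: Gamma^x_xx = (G E_x - 2F F_x + F E_y)/(2D), Gamma^x_xy = (G E_y - F G_x)/(2D), Gamma^x_yy = (2G F_y - G G_x - F G_y)/(2D), Gamma^y_xx = (2E F_x - E E_y - F E_x)/(2D), Gamma^y_xy = (E G_x - F E_y)/(2D), Gamma^y_yy = (E G_y - 2F F_y + F G_x)/(2D); substitute and cancel common factors

Answer: Gamma_xxx = (18*x*y^4 - 12*x*y^2 + 2*x)/(18*x^4*y^2 + 18*x^2*y^4 - 12*x^2*y^2 - 6*x^2*y + 2*x^2 + 1), Gamma_xxy = (36*x^2*y^3 - 12*x^2*y)/(18*x^4*y^2 + 18*x^2*y^4 - 12*x^2*y^2 - 6*x^2*y + 2*x^2 + 1), Gamma_xyy = (18*x^3*y^2 - 6*x^3)/(18*x^4*y^2 + 18*x^2*y^4 - 12*x^2*y^2 - 6*x^2*y + 2*x^2 + 1), Gamma_yxx = (18*x^2*y^3 - 6*x^2*y - 3*y^2 + 1)/(18*x^4*y^2 + 18*x^2*y^4 - 12*x^2*y^2 - 6*x^2*y + 2*x^2 + 1), Gamma_yxy = (36*x^3*y^2 - 6*x*y)/(18*x^4*y^2 + 18*x^2*y^4 - 12*x^2*y^2 - 6*x^2*y + 2*x^2 + 1), Gamma_yyy = (18*x^4*y - 3*x^2)/(18*x^4*y^2 + 18*x^2*y^4 - 12*x^2*y^2 - 6*x^2*y + 2*x^2 + 1)


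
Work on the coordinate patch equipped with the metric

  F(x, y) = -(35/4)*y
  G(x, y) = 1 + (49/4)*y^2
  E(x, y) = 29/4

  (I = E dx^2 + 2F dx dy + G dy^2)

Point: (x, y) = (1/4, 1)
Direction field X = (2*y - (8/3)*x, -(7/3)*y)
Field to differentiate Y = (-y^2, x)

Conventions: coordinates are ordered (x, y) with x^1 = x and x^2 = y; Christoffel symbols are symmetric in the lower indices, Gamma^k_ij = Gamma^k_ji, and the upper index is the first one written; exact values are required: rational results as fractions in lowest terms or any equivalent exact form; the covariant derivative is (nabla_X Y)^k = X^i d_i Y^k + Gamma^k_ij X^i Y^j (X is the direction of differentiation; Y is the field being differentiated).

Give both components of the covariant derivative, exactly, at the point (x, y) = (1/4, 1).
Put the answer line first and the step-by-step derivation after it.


Answer: (nabla_X Y)^x = 4613/936, (nabla_X Y)^y = 905/936

E = 29/4, F = -35/4, G = 53/4 at the point
E_x = 0, E_y = 0, F_x = 0, F_y = -35/4, G_x = 0, G_y = 49/2
EG - F^2 = 39/2;  g^inv = (2/39) * [[53/4, 35/4], [35/4, 29/4]]
first-kind symbols [ij,l] = (1/2)(d_i g_jl + d_j g_il - d_l g_ij): [xx,x] = E_x/2 = 0, [xx,y] = F_x - E_y/2 = 0, [xy,x] = E_y/2 = 0, [xy,y] = G_x/2 = 0, [yy,x] = F_y - G_x/2 = -35/4, [yy,y] = G_y/2 = 49/4
Gamma^x_ij = (G*[ij,x] - F*[ij,y])/(EG - F^2), Gamma^y_ij = (E*[ij,y] - F*[ij,x])/(EG - F^2)
Gamma_xxx = 0, Gamma_xxy = 0, Gamma_xyy = -35/78, Gamma_yxx = 0, Gamma_yxy = 0, Gamma_yyy = 49/78
X = (4/3, -7/3), Y = (-1, 1/4) at the point


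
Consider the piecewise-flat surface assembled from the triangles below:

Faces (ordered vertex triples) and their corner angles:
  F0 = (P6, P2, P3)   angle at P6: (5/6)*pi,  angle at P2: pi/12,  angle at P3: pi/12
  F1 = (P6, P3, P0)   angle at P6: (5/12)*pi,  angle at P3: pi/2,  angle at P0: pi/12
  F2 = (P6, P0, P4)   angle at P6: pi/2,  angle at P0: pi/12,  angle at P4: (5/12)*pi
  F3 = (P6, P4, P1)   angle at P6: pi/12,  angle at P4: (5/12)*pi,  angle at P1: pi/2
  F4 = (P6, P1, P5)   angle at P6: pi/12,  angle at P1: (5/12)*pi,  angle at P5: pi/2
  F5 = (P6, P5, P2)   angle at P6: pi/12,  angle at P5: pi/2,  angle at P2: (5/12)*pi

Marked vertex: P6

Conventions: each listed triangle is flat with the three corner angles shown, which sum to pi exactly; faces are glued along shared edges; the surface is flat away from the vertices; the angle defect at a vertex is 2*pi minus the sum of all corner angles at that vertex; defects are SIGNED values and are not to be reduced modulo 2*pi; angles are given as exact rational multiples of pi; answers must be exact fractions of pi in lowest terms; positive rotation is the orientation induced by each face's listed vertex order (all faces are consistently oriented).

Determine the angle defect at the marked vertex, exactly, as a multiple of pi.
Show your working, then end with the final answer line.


Sum of corner angles at P6: 2*pi
defect = 2*pi - 2*pi

Answer: defect(P6) = 0


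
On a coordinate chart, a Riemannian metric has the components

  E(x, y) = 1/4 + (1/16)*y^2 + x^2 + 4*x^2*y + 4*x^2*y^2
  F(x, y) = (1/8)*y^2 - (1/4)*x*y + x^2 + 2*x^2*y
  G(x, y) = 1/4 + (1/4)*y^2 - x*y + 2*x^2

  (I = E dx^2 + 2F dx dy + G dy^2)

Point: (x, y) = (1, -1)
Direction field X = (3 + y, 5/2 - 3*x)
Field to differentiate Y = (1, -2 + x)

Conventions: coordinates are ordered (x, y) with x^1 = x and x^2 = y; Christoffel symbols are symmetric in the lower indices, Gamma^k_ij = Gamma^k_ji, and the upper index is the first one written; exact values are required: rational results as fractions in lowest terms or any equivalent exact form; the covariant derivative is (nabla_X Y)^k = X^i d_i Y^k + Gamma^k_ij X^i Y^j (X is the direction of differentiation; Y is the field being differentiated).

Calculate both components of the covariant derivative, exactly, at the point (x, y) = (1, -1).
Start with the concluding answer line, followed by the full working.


Answer: (nabla_X Y)^x = 1251/269, (nabla_X Y)^y = 1201/1076

E = 21/16, F = -5/8, G = 7/2 at the point
E_x = 2, E_y = -33/8, F_x = -7/4, F_y = 3/2, G_x = 5, G_y = -3/2
EG - F^2 = 269/64;  g^inv = (64/269) * [[7/2, 5/8], [5/8, 21/16]]
first-kind symbols [ij,l] = (1/2)(d_i g_jl + d_j g_il - d_l g_ij): [xx,x] = E_x/2 = 1, [xx,y] = F_x - E_y/2 = 5/16, [xy,x] = E_y/2 = -33/16, [xy,y] = G_x/2 = 5/2, [yy,x] = F_y - G_x/2 = -1, [yy,y] = G_y/2 = -3/4
Gamma^x_ij = (G*[ij,x] - F*[ij,y])/(EG - F^2), Gamma^y_ij = (E*[ij,y] - F*[ij,x])/(EG - F^2)
Gamma_xxx = 473/538, Gamma_xxy = -362/269, Gamma_xyy = -254/269, Gamma_yxx = 265/1076, Gamma_yxy = 255/538, Gamma_yyy = -103/269
X = (2, -1/2), Y = (1, -1) at the point


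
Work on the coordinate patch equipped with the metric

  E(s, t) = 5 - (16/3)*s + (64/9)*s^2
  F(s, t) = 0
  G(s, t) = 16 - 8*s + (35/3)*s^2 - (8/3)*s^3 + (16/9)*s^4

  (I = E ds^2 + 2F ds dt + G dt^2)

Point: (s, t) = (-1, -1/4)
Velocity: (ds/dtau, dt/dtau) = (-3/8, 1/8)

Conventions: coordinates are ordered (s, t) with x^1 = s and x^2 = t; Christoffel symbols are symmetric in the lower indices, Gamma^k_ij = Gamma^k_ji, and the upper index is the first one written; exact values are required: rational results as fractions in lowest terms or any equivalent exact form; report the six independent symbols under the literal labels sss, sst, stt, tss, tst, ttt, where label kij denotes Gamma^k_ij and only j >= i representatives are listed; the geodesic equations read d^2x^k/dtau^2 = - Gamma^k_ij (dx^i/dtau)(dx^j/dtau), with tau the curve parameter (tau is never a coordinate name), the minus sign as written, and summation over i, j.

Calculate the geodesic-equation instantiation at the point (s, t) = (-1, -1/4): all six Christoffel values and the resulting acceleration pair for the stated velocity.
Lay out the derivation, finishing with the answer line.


E = 157/9, F = 0, G = 361/9 at the point
E_s = -176/9, E_t = 0, F_s = 0, F_t = 0, G_s = -418/9, G_t = 0
EG - F^2 = 56677/81;  g^inv = (81/56677) * [[361/9, 0], [0, 157/9]]
first-kind symbols [ij,l] = (1/2)(d_i g_jl + d_j g_il - d_l g_ij): [ss,s] = E_s/2 = -88/9, [ss,t] = F_s - E_t/2 = 0, [st,s] = E_t/2 = 0, [st,t] = G_s/2 = -209/9, [tt,s] = F_t - G_s/2 = 209/9, [tt,t] = G_t/2 = 0
Gamma^s_ij = (G*[ij,s] - F*[ij,t])/(EG - F^2), Gamma^t_ij = (E*[ij,t] - F*[ij,s])/(EG - F^2)
Gamma_sss = -88/157, Gamma_sst = 0, Gamma_stt = 209/157, Gamma_tss = 0, Gamma_tst = -11/19, Gamma_ttt = 0
d^2s/dtau^2 = -(Gamma_sss*(-3/8)^2 + 2*Gamma_sst*(-3/8)*(1/8) + Gamma_stt*(1/8)^2) = 583/10048
d^2t/dtau^2 = -(Gamma_tss*(-3/8)^2 + 2*Gamma_tst*(-3/8)*(1/8) + Gamma_ttt*(1/8)^2) = -33/608

Answer: Gamma_sss = -88/157, Gamma_sst = 0, Gamma_stt = 209/157, Gamma_tss = 0, Gamma_tst = -11/19, Gamma_ttt = 0; accelerations (d^2s/dtau^2, d^2t/dtau^2) = (583/10048, -33/608)


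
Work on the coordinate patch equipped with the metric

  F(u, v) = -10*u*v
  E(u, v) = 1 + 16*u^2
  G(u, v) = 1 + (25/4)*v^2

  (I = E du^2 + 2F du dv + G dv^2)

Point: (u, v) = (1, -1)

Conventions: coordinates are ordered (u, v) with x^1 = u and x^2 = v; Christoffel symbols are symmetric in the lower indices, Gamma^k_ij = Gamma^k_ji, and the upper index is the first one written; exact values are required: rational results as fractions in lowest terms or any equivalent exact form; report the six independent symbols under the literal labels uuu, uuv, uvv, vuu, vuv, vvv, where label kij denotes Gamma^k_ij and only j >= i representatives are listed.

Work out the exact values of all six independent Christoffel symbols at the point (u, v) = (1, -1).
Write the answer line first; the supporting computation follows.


Answer: Gamma_uuu = 64/93, Gamma_uuv = 0, Gamma_uvv = -40/93, Gamma_vuu = 40/93, Gamma_vuv = 0, Gamma_vvv = -25/93

E = 17, F = 10, G = 29/4 at the point
E_u = 32, E_v = 0, F_u = 10, F_v = -10, G_u = 0, G_v = -25/2
EG - F^2 = 93/4;  g^inv = (4/93) * [[29/4, -10], [-10, 17]]
first-kind symbols [ij,l] = (1/2)(d_i g_jl + d_j g_il - d_l g_ij): [uu,u] = E_u/2 = 16, [uu,v] = F_u - E_v/2 = 10, [uv,u] = E_v/2 = 0, [uv,v] = G_u/2 = 0, [vv,u] = F_v - G_u/2 = -10, [vv,v] = G_v/2 = -25/4
Gamma^u_ij = (G*[ij,u] - F*[ij,v])/(EG - F^2), Gamma^v_ij = (E*[ij,v] - F*[ij,u])/(EG - F^2)


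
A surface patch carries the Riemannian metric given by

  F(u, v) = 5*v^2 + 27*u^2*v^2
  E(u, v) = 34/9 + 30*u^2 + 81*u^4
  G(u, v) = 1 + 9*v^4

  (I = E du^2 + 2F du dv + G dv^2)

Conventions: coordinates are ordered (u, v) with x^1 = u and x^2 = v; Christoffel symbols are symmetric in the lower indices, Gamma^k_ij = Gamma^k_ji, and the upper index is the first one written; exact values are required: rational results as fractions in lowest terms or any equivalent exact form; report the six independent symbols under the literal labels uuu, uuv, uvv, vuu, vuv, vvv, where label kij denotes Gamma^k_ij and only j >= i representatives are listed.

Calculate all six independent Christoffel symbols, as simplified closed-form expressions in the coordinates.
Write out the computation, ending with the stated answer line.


E = 34/9 + 30*u^2 + 81*u^4; F = 5*v^2 + 27*u^2*v^2; G = 1 + 9*v^4
Gamma^k_ij = (1/2) g^{kl} (d_i g_jl + d_j g_il - d_l g_ij), with g^inv = (1/(EG-F^2)) [[G, -F], [-F, E]]
first partials: E_u = 60*u + 324*u^3, E_v = 0, F_u = 54*u*v^2, F_v = 10*v + 54*u^2*v, G_u = 0, G_v = 36*v^3
D = EG - F^2 = 34/9 + 30*u^2 + 9*v^4 + 81*u^4
expanded: Gamma^u_uu = (G E_u - 2F F_u + F E_v)/(2D), Gamma^u_uv = (G E_v - F G_u)/(2D), Gamma^u_vv = (2G F_v - G G_u - F G_v)/(2D), Gamma^v_uu = (2E F_u - E E_v - F E_u)/(2D), Gamma^v_uv = (E G_u - F E_v)/(2D), Gamma^v_vv = (E G_v - 2F F_v + F G_u)/(2D); substitute and cancel common factors

Answer: Gamma_uuu = (1458*u^3 + 270*u)/(729*u^4 + 270*u^2 + 81*v^4 + 34), Gamma_uuv = 0, Gamma_uvv = (486*u^2*v + 90*v)/(729*u^4 + 270*u^2 + 81*v^4 + 34), Gamma_vuu = 486*u*v^2/(729*u^4 + 270*u^2 + 81*v^4 + 34), Gamma_vuv = 0, Gamma_vvv = 162*v^3/(729*u^4 + 270*u^2 + 81*v^4 + 34)


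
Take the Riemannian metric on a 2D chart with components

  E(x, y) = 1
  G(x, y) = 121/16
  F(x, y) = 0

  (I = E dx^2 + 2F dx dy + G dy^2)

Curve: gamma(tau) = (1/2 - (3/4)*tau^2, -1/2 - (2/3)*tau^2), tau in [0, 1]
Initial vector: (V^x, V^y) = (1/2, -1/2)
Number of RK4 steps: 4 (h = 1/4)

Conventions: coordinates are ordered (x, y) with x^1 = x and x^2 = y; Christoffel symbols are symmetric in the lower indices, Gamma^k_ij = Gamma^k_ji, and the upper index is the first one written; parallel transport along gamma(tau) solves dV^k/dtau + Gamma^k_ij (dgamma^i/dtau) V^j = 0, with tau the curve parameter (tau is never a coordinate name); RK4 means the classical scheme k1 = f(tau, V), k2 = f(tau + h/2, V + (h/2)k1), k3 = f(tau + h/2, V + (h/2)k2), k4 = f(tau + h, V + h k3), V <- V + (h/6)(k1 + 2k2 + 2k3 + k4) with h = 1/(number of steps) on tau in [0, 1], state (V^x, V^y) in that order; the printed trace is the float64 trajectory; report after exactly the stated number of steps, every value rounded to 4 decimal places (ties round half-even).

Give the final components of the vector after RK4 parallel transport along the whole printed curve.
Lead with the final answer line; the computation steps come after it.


Answer: V^x = 0.5000, V^y = -0.5000

gamma'(tau) = (-(3/2)*tau, -(4/3)*tau); f(tau, V)^k = -Gamma^k_ij(gamma(tau)) gamma'^i(tau) V^j; h = 1/4; intermediate values shown to 6 dp
curve data and Christoffel symbols at the stage parameters:
  tau = 0.000000: gamma = (0.500000, -0.500000), gamma' = (0.000000, 0.000000); Gamma_xxx = 0.000000, Gamma_xxy = 0.000000, Gamma_xyy = 0.000000, Gamma_yxx = 0.000000, Gamma_yxy = 0.000000, Gamma_yyy = 0.000000
  tau = 0.125000: gamma = (0.488281, -0.510417), gamma' = (-0.187500, -0.166667); Gamma_xxx = 0.000000, Gamma_xxy = 0.000000, Gamma_xyy = 0.000000, Gamma_yxx = 0.000000, Gamma_yxy = 0.000000, Gamma_yyy = 0.000000
  tau = 0.250000: gamma = (0.453125, -0.541667), gamma' = (-0.375000, -0.333333); Gamma_xxx = 0.000000, Gamma_xxy = 0.000000, Gamma_xyy = 0.000000, Gamma_yxx = 0.000000, Gamma_yxy = 0.000000, Gamma_yyy = 0.000000
  tau = 0.375000: gamma = (0.394531, -0.593750), gamma' = (-0.562500, -0.500000); Gamma_xxx = 0.000000, Gamma_xxy = 0.000000, Gamma_xyy = 0.000000, Gamma_yxx = 0.000000, Gamma_yxy = 0.000000, Gamma_yyy = 0.000000
  tau = 0.500000: gamma = (0.312500, -0.666667), gamma' = (-0.750000, -0.666667); Gamma_xxx = 0.000000, Gamma_xxy = 0.000000, Gamma_xyy = 0.000000, Gamma_yxx = 0.000000, Gamma_yxy = 0.000000, Gamma_yyy = 0.000000
  tau = 0.625000: gamma = (0.207031, -0.760417), gamma' = (-0.937500, -0.833333); Gamma_xxx = 0.000000, Gamma_xxy = 0.000000, Gamma_xyy = 0.000000, Gamma_yxx = 0.000000, Gamma_yxy = 0.000000, Gamma_yyy = 0.000000
  tau = 0.750000: gamma = (0.078125, -0.875000), gamma' = (-1.125000, -1.000000); Gamma_xxx = 0.000000, Gamma_xxy = 0.000000, Gamma_xyy = 0.000000, Gamma_yxx = 0.000000, Gamma_yxy = 0.000000, Gamma_yyy = 0.000000
  tau = 0.875000: gamma = (-0.074219, -1.010417), gamma' = (-1.312500, -1.166667); Gamma_xxx = 0.000000, Gamma_xxy = 0.000000, Gamma_xyy = 0.000000, Gamma_yxx = 0.000000, Gamma_yxy = 0.000000, Gamma_yyy = 0.000000
  tau = 1.000000: gamma = (-0.250000, -1.166667), gamma' = (-1.500000, -1.333333); Gamma_xxx = 0.000000, Gamma_xxy = 0.000000, Gamma_xyy = 0.000000, Gamma_yxx = 0.000000, Gamma_yxy = 0.000000, Gamma_yyy = 0.000000
step 0: V^x = 0.5000, V^y = -0.5000
step 1: k1 = (0.000000, 0.000000), k2 = (0.000000, 0.000000), k3 = (0.000000, 0.000000), k4 = (0.000000, 0.000000); V <- V + (h/6)(k1 + 2k2 + 2k3 + k4): V^x = 0.5000, V^y = -0.5000
step 2: k1 = (0.000000, 0.000000), k2 = (0.000000, 0.000000), k3 = (0.000000, 0.000000), k4 = (0.000000, 0.000000); V <- V + (h/6)(k1 + 2k2 + 2k3 + k4): V^x = 0.5000, V^y = -0.5000
step 3: k1 = (0.000000, 0.000000), k2 = (0.000000, 0.000000), k3 = (0.000000, 0.000000), k4 = (0.000000, 0.000000); V <- V + (h/6)(k1 + 2k2 + 2k3 + k4): V^x = 0.5000, V^y = -0.5000
step 4: k1 = (0.000000, 0.000000), k2 = (0.000000, 0.000000), k3 = (0.000000, 0.000000), k4 = (0.000000, 0.000000); V <- V + (h/6)(k1 + 2k2 + 2k3 + k4): V^x = 0.5000, V^y = -0.5000
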